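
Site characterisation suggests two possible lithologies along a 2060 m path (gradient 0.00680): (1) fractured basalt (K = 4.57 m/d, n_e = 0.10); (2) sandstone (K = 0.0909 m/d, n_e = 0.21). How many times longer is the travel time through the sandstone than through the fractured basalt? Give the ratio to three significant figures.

106

Unit 1 (fractured basalt): v = 4.57×0.0068/0.10 = 0.3108 m/d, t = 2060/0.3108 = 6629 d
Unit 2 (sandstone): v = 0.0909×0.0068/0.21 = 0.002943 m/d, t = 2060/0.002943 = 699900 d
t(sandstone) / t(fractured basalt) = 699900/6629 = 106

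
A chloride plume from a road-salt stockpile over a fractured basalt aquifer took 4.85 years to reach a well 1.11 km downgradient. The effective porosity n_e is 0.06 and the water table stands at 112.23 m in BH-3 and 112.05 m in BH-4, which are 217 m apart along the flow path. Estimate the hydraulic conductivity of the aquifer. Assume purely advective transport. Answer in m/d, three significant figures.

Hydraulic gradient i = (112.23 − 112.05) / 217 = 0.18 / 217 = 8.295e-4
t = 4.85 years = 1770 d
L = 1.11 km = 1110 m
v = L / t = 1110 / 1770 = 0.6270 m/d
K = v · n / i = 0.6270 × 0.06 / 8.295e-4 = 45.4 m/d

45.4 m/d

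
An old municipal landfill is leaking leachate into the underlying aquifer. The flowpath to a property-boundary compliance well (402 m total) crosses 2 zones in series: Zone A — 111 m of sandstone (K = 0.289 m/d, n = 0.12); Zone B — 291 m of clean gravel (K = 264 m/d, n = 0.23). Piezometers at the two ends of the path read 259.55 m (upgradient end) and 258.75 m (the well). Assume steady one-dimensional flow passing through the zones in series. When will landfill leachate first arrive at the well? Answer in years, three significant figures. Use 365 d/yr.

106 years

Total head drop ΔH = 259.55 − 258.75 = 0.80 m
Steady 1-D flow in series ⇒ the Darcy flux q is identical in every zone and the zone head losses add (resistances L/K in series).
Σ(L/K) = 111/0.289 + 291/264 = 384.1 + 1.102 = 385.2 d
q = ΔH / Σ(L/K) = 0.80 / 385.2 = 0.002077 m/d (same in every zone)
Zone A: v = q/n = 0.002077/0.12 = 0.01731 m/d → t_A = 111/0.01731 = 6413 d
Zone B: v = q/n = 0.002077/0.23 = 0.009030 m/d → t_B = 291/0.009030 = 32230 d
Total t = 6413 + 32230 = 38640 d
   = 38640 / 365 = 106 yr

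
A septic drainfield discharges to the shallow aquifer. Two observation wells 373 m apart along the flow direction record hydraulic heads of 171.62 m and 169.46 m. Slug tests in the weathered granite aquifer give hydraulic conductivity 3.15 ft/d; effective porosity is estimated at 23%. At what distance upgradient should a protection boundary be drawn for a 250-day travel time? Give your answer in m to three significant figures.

Hydraulic gradient i = (171.62 − 169.46) / 373 = 2.16 / 373 = 0.005791
K = 3.15 ft/d × 0.3048 = 0.9601 m/d
Specific discharge q = 0.9601 × 0.005791 = 0.005560 m/d
Seepage velocity v = q / n = 0.005560 / 0.23 = 0.02417 m/d
L = v × T = 0.02417 × 250 = 6.043 m

6.04 m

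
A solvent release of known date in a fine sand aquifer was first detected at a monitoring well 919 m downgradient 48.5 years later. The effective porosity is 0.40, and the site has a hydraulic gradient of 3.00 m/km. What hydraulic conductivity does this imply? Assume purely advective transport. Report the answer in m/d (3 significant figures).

t = 48.5 years = 17700 d
v = L / t = 919 / 17700 = 0.05191 m/d
K = v · n / i = 0.05191 × 0.40 / 0.0030 = 6.92 m/d

6.92 m/d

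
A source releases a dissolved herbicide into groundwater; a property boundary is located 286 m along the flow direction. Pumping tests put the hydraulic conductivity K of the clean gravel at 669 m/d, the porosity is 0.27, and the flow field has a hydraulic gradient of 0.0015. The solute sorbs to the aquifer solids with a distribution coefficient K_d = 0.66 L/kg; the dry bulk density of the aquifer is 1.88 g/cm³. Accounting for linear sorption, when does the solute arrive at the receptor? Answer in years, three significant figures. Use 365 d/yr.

1.18 years

Specific discharge q = 669 × 0.0015 = 1.004 m/d
v = Ki/n = 669·0.0015/0.27 = 3.717 m/d
Retardation R = 1 + ρ_b·K_d/n = 1 + 1.88×0.66/0.27 = 5.596
Contaminant velocity v_c = v/R = 3.717/5.596 = 0.6642 m/d
t = L/v_c = 286/0.6642 = 430.6 d
   = 430.6/365 = 1.18 yr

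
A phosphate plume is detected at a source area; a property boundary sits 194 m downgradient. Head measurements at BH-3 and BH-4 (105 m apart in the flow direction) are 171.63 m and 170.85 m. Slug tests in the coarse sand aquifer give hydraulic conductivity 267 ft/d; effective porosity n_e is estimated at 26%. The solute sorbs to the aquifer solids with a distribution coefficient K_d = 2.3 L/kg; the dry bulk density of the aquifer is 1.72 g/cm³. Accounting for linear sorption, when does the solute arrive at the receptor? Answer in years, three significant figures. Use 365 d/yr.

Hydraulic gradient i = (171.63 − 170.85) / 105 = 0.78 / 105 = 0.007429
K = 267 ft/d × 0.3048 = 81.38 m/d
Darcy flux q = K·i = 81.38 × 0.007429 = 0.6045 m/d
Average linear velocity = 0.6045 / 0.26 = 2.325 m/d
Retardation R = 1 + ρ_b·K_d/n = 1 + 1.72×2.3/0.26 = 16.22
Contaminant velocity v_c = v/R = 2.325/16.22 = 0.1434 m/d
t = L/v_c = 194/0.1434 = 1353 d
   = 1353/365 = 3.71 yr

3.71 years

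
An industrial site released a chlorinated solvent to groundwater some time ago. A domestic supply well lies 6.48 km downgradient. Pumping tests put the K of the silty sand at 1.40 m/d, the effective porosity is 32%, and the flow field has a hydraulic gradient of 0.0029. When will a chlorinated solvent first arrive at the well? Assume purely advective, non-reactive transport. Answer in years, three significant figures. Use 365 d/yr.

1400 years

Darcy flux q = K·i = 1.40 × 0.0029 = 0.004060 m/d
Average linear velocity = 0.004060 / 0.32 = 0.01269 m/d
L = 6.48 km = 6480 m
t = L / v = 6480 / 0.01269 = 510700 d
   = 510700 / 365 = 1400 yr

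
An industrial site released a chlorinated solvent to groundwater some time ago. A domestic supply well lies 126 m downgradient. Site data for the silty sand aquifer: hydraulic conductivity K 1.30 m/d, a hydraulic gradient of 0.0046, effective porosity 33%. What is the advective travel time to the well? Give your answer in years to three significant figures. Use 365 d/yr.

Darcy flux q = K·i = 1.30 × 0.0046 = 0.005980 m/d
Seepage velocity v = q / n = 0.005980 / 0.33 = 0.01812 m/d
t = L / v = 126 / 0.01812 = 6953 d
   = 6953 / 365 = 19.0 yr

19.0 years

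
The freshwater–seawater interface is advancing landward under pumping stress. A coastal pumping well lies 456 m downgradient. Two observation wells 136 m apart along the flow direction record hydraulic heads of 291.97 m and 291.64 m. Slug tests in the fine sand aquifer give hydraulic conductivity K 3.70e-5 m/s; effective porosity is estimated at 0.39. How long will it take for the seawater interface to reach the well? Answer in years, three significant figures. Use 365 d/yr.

Hydraulic gradient i = (291.97 − 291.64) / 136 = 0.33 / 136 = 0.002426
K = 3.70e-5 m/s × 86400 s/d = 3.197 m/d
q = Ki = 3.197 × 0.002426 = 0.007757 m/d
v_s = q/n_e = 0.007757/0.39 = 0.01989 m/d
t = L / v = 456 / 0.01989 = 22930 d
   = 22930 / 365 = 62.8 yr

62.8 years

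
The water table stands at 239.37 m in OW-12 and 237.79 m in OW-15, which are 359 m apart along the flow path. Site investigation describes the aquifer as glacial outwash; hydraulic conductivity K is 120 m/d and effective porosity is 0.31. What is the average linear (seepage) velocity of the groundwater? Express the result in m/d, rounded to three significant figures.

1.70 m/d

Hydraulic gradient i = (239.37 − 237.79) / 359 = 1.58 / 359 = 0.004401
Darcy flux q = K·i = 120 × 0.004401 = 0.5281 m/d
Average linear velocity = 0.5281 / 0.31 = 1.704 m/d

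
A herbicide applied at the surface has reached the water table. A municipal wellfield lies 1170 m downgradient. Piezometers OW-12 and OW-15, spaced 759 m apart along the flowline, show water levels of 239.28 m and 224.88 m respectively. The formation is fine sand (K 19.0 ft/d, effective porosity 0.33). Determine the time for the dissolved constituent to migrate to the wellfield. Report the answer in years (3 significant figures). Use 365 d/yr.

9.63 years

Hydraulic gradient i = (239.28 − 224.88) / 759 = 14.40 / 759 = 0.01897
K = 19.0 ft/d × 0.3048 = 5.791 m/d
Specific discharge q = 5.791 × 0.01897 = 0.1099 m/d
v = Ki/n = 5.791·0.01897/0.33 = 0.3329 m/d
t = L / v = 1170 / 0.3329 = 3514 d
   = 3514 / 365 = 9.63 yr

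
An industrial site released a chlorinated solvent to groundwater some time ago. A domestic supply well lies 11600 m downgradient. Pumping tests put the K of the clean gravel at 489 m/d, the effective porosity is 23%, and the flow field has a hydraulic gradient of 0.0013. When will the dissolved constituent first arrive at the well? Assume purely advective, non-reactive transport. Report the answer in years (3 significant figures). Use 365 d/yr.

11.5 years

Specific discharge q = 489 × 0.0013 = 0.6357 m/d
Seepage velocity v = q / n = 0.6357 / 0.23 = 2.764 m/d
t = L / v = 11600 / 2.764 = 4197 d
   = 4197 / 365 = 11.5 yr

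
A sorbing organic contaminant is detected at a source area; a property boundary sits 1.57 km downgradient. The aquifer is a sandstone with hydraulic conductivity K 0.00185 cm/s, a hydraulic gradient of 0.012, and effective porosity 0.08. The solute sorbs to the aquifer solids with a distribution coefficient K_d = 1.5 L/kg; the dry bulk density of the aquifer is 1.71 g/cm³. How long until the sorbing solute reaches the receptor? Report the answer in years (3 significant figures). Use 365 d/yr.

593 years

K = 0.00185 cm/s × 864 = 1.598 m/d
Specific discharge q = 1.598 × 0.012 = 0.01918 m/d
Seepage velocity v = q / n = 0.01918 / 0.08 = 0.2398 m/d
Retardation R = 1 + ρ_b·K_d/n = 1 + 1.71×1.5/0.08 = 33.06
Contaminant velocity v_c = v/R = 0.2398/33.06 = 0.007252 m/d
L = 1.57 km = 1570 m
t = L/v_c = 1570/0.007252 = 216500 d
   = 216500/365 = 593 yr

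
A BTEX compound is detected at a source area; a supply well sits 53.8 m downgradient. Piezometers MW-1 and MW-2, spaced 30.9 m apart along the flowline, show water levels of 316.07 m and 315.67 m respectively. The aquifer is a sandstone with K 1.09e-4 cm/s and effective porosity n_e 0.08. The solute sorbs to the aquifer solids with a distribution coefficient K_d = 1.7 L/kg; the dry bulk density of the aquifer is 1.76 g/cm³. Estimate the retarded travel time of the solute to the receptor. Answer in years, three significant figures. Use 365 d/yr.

Hydraulic gradient i = (316.07 − 315.67) / 30.9 = 0.40 / 30.9 = 0.01294
K = 1.09e-4 cm/s × 864 = 0.09418 m/d
q = Ki = 0.09418 × 0.01294 = 0.001219 m/d
Seepage velocity v = q / n = 0.001219 / 0.08 = 0.01524 m/d
Retardation R = 1 + ρ_b·K_d/n = 1 + 1.76×1.7/0.08 = 38.40
Contaminant velocity v_c = v/R = 0.01524/38.40 = 3.968e-4 m/d
t = L/v_c = 53.8/3.968e-4 = 135600 d
   = 135600/365 = 371 yr

371 years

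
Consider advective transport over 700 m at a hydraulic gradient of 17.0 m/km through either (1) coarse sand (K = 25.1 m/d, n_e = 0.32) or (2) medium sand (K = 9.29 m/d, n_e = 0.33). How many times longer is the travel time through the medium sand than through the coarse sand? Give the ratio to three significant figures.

Unit 1 (coarse sand): v = 25.1×0.017/0.32 = 1.333 m/d, t = 700/1.333 = 525.0 d
Unit 2 (medium sand): v = 9.29×0.017/0.33 = 0.4786 m/d, t = 700/0.4786 = 1463 d
t(medium sand) / t(coarse sand) = 1463/525.0 = 2.79

2.79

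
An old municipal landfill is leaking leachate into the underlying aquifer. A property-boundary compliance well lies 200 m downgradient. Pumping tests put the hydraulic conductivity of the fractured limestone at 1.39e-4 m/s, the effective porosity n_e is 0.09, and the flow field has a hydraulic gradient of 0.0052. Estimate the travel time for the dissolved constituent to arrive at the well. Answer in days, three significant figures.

K = 1.39e-4 m/s × 86400 s/d = 12.01 m/d
Specific discharge q = 12.01 × 0.0052 = 0.06245 m/d
Average linear velocity = 0.06245 / 0.09 = 0.6939 m/d
t = L / v = 200 / 0.6939 = 288.2 d

288 days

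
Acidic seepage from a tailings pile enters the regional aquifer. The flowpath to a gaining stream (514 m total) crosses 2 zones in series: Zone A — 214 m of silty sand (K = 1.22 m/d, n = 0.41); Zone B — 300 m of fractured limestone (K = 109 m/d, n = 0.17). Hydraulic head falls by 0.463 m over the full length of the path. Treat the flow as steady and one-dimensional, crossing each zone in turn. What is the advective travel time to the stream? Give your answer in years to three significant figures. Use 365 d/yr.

146 years

Continuity: the same q passes through each zone, so ΔH = q·Σ(L_j/K_j) — the zones act as resistances in series.
Σ(L/K) = 214/1.22 + 300/109 = 175.4 + 2.752 = 178.2 d
q = ΔH / Σ(L/K) = 0.463 / 178.2 = 0.002599 m/d (same in every zone)
Zone A: v = q/n = 0.002599/0.41 = 0.006338 m/d → t_A = 214/0.006338 = 33760 d
Zone B: v = q/n = 0.002599/0.17 = 0.01529 m/d → t_B = 300/0.01529 = 19620 d
Total t = 33760 + 19620 = 53390 d
   = 53390 / 365 = 146 yr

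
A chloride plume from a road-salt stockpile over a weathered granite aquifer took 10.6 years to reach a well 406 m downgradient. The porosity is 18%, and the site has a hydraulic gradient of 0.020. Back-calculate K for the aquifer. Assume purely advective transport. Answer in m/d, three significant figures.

0.944 m/d

t = 10.6 years = 3869 d
v = L / t = 406 / 3869 = 0.1049 m/d
K = v · n / i = 0.1049 × 0.18 / 0.020 = 0.944 m/d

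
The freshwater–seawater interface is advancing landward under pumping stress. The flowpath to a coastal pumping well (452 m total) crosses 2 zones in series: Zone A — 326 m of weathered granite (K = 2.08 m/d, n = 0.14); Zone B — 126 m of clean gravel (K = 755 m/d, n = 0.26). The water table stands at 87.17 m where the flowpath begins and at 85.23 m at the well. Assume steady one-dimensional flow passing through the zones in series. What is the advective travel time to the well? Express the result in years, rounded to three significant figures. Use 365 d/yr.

17.4 years

Total head drop ΔH = 87.17 − 85.23 = 1.94 m
Continuity: the same q passes through each zone, so ΔH = q·Σ(L_j/K_j) — the zones act as resistances in series.
Σ(L/K) = 326/2.08 + 126/755 = 156.7 + 0.1669 = 156.9 d
q = ΔH / Σ(L/K) = 1.94 / 156.9 = 0.01236 m/d (same in every zone)
Zone A: v = q/n = 0.01236/0.14 = 0.08832 m/d → t_A = 326/0.08832 = 3691 d
Zone B: v = q/n = 0.01236/0.26 = 0.04756 m/d → t_B = 126/0.04756 = 2649 d
Total t = 3691 + 2649 = 6341 d
   = 6341 / 365 = 17.4 yr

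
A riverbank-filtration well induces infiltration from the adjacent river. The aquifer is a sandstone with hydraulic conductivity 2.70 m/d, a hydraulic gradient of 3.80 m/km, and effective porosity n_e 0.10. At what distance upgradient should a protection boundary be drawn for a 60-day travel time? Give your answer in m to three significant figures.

Darcy flux q = K·i = 2.70 × 0.0038 = 0.01026 m/d
Seepage velocity v = q / n = 0.01026 / 0.10 = 0.1026 m/d
L = v × T = 0.1026 × 60 = 6.156 m

6.16 m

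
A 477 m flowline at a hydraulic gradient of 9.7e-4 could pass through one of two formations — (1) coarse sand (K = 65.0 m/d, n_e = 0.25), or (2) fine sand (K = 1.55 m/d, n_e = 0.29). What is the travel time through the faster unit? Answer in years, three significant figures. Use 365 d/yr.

5.18 years

Unit 1 (coarse sand): v = 65.0×9.7e-4/0.25 = 0.2522 m/d, t = 477/0.2522 = 1891 d
Unit 2 (fine sand): v = 1.55×9.7e-4/0.29 = 0.005184 m/d, t = 477/0.005184 = 92010 d
Faster: 1891 d / 365 = 5.18 yr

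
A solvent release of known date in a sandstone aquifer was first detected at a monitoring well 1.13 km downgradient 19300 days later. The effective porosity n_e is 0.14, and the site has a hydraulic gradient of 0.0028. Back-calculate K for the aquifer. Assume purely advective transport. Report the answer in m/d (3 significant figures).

2.93 m/d

L = 1.13 km = 1130 m
v = L / t = 1130 / 19300 = 0.05855 m/d
K = v · n / i = 0.05855 × 0.14 / 0.0028 = 2.93 m/d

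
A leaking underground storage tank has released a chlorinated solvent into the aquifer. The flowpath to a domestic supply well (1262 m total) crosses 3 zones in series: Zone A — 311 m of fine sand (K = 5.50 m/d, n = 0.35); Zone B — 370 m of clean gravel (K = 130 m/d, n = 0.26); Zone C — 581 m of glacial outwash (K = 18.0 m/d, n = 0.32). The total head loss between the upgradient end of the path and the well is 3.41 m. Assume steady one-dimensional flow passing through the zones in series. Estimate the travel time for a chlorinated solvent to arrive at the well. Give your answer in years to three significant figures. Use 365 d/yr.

Steady 1-D flow in series ⇒ the Darcy flux q is identical in every zone and the zone head losses add (resistances L/K in series).
Σ(L/K) = 311/5.50 + 370/130 + 581/18.0 = 56.55 + 2.846 + 32.28 = 91.67 d
q = ΔH / Σ(L/K) = 3.41 / 91.67 = 0.03720 m/d (same in every zone)
Zone A: v = q/n = 0.03720/0.35 = 0.1063 m/d → t_A = 311/0.1063 = 2926 d
Zone B: v = q/n = 0.03720/0.26 = 0.1431 m/d → t_B = 370/0.1431 = 2586 d
Zone C: v = q/n = 0.03720/0.32 = 0.1162 m/d → t_C = 581/0.1162 = 4998 d
Total t = 2926 + 2586 + 4998 = 10510 d
   = 10510 / 365 = 28.8 yr

28.8 years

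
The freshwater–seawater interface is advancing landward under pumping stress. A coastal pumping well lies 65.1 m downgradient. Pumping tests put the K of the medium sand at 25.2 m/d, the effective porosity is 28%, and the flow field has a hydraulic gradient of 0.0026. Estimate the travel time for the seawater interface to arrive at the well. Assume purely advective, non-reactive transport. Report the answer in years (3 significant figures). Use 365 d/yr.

Specific discharge q = 25.2 × 0.0026 = 0.06552 m/d
v = Ki/n = 25.2·0.0026/0.28 = 0.2340 m/d
t = L / v = 65.1 / 0.2340 = 278.2 d
   = 278.2 / 365 = 0.762 yr

0.762 years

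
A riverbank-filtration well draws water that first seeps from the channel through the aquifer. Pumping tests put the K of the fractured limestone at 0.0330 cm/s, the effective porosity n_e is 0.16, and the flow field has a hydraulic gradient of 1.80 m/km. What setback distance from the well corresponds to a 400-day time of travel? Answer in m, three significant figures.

128 m

K = 0.0330 cm/s × 864 = 28.51 m/d
Darcy flux q = K·i = 28.51 × 0.0018 = 0.05132 m/d
Seepage velocity v = q / n = 0.05132 / 0.16 = 0.3208 m/d
L = v × T = 0.3208 × 400 = 128.3 m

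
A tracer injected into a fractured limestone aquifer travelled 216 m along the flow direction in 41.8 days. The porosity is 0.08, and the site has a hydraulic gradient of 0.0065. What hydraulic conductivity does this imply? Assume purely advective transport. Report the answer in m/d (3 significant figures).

63.6 m/d

v = L / t = 216 / 41.8 = 5.167 m/d
K = v · n / i = 5.167 × 0.08 / 0.0065 = 63.6 m/d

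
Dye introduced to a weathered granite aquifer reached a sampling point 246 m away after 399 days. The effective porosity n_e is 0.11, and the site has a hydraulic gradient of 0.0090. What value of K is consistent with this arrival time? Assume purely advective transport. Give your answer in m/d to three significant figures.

7.54 m/d

v = L / t = 246 / 399 = 0.6165 m/d
K = v · n / i = 0.6165 × 0.11 / 0.0090 = 7.54 m/d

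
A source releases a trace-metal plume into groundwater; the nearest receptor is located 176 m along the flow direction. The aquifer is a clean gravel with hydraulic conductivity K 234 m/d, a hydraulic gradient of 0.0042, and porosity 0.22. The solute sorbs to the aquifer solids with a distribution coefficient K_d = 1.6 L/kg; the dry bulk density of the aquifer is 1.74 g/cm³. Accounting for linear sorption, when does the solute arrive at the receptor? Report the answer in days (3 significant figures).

538 days

Darcy flux q = K·i = 234 × 0.0042 = 0.9828 m/d
Seepage velocity v = q / n = 0.9828 / 0.22 = 4.467 m/d
Retardation R = 1 + ρ_b·K_d/n = 1 + 1.74×1.6/0.22 = 13.65
Contaminant velocity v_c = v/R = 4.467/13.65 = 0.3272 m/d
t = L/v_c = 176/0.3272 = 538.0 d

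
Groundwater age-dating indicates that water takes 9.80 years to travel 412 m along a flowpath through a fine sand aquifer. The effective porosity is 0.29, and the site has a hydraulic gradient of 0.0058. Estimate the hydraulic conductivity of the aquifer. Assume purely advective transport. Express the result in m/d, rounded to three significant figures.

t = 9.80 years = 3577 d
v = L / t = 412 / 3577 = 0.1152 m/d
K = v · n / i = 0.1152 × 0.29 / 0.0058 = 5.76 m/d

5.76 m/d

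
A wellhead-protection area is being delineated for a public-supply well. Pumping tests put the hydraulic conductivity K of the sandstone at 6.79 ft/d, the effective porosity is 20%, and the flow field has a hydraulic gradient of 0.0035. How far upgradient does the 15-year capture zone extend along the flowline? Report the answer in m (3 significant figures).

198 m

K = 6.79 ft/d × 0.3048 = 2.070 m/d
Darcy flux q = K·i = 2.070 × 0.0035 = 0.007244 m/d
v = Ki/n = 2.070·0.0035/0.20 = 0.03622 m/d
T = 15 yr × 365 = 5475 d
L = v × T = 0.03622 × 5475 = 198.3 m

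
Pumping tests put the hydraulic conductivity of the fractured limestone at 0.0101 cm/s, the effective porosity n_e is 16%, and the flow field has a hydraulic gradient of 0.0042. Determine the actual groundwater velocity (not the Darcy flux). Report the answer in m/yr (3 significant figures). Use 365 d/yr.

83.6 m/yr

K = 0.0101 cm/s × 864 = 8.726 m/d
Specific discharge q = 8.726 × 0.0042 = 0.03665 m/d
Average linear velocity = 0.03665 / 0.16 = 0.2291 m/d
   = 0.2291 × 365 = 83.6 m/yr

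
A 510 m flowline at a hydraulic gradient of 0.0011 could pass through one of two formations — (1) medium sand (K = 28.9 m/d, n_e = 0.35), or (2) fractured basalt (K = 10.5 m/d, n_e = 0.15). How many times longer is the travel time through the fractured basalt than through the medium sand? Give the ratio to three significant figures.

Unit 1 (medium sand): v = 28.9×0.0011/0.35 = 0.09083 m/d, t = 510/0.09083 = 5615 d
Unit 2 (fractured basalt): v = 10.5×0.0011/0.15 = 0.07700 m/d, t = 510/0.07700 = 6623 d
t(fractured basalt) / t(medium sand) = 6623/5615 = 1.18

1.18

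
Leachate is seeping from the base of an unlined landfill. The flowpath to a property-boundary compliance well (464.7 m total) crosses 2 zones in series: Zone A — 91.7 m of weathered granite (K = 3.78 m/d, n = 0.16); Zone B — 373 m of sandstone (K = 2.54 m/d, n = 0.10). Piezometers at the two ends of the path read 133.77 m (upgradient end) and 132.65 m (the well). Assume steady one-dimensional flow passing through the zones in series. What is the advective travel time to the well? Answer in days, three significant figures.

Total head drop ΔH = 133.77 − 132.65 = 1.12 m
Continuity: the same q passes through each zone, so ΔH = q·Σ(L_j/K_j) — the zones act as resistances in series.
Σ(L/K) = 91.7/3.78 + 373/2.54 = 24.26 + 146.9 = 171.1 d
q = ΔH / Σ(L/K) = 1.12 / 171.1 = 0.006546 m/d (same in every zone)
Zone A: v = q/n = 0.006546/0.16 = 0.04091 m/d → t_A = 91.7/0.04091 = 2242 d
Zone B: v = q/n = 0.006546/0.10 = 0.06546 m/d → t_B = 373/0.06546 = 5699 d
Total t = 2242 + 5699 = 7940 d

7940 days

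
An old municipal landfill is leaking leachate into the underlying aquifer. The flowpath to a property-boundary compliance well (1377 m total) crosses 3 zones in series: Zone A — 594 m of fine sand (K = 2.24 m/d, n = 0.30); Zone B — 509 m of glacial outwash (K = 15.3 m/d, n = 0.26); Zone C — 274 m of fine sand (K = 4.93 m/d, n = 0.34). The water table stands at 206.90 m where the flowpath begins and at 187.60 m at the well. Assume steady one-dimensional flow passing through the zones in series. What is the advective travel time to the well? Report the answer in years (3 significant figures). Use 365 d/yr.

20.3 years

Total head drop ΔH = 206.90 − 187.60 = 19.30 m
Steady 1-D flow in series ⇒ the Darcy flux q is identical in every zone and the zone head losses add (resistances L/K in series).
Σ(L/K) = 594/2.24 + 509/15.3 + 274/4.93 = 265.2 + 33.27 + 55.58 = 354.0 d
q = ΔH / Σ(L/K) = 19.30 / 354.0 = 0.05452 m/d (same in every zone)
Zone A: v = q/n = 0.05452/0.30 = 0.1817 m/d → t_A = 594/0.1817 = 3269 d
Zone B: v = q/n = 0.05452/0.26 = 0.2097 m/d → t_B = 509/0.2097 = 2428 d
Zone C: v = q/n = 0.05452/0.34 = 0.1603 m/d → t_C = 274/0.1603 = 1709 d
Total t = 3269 + 2428 + 1709 = 7405 d
   = 7405 / 365 = 20.3 yr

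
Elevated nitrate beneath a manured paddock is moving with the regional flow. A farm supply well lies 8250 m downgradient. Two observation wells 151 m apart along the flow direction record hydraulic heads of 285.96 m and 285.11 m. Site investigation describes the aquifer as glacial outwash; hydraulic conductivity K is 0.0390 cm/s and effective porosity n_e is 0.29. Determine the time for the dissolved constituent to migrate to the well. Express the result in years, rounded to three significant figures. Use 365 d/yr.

34.6 years

Hydraulic gradient i = (285.96 − 285.11) / 151 = 0.85 / 151 = 0.005629
K = 0.0390 cm/s × 864 = 33.70 m/d
Darcy flux q = K·i = 33.70 × 0.005629 = 0.1897 m/d
v_s = q/n_e = 0.1897/0.29 = 0.6541 m/d
t = L / v = 8250 / 0.6541 = 12610 d
   = 12610 / 365 = 34.6 yr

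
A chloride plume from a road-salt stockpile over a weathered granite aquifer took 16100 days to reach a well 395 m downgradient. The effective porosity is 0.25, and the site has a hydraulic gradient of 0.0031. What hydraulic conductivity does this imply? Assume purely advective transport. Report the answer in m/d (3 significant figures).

v = L / t = 395 / 16100 = 0.02453 m/d
K = v · n / i = 0.02453 × 0.25 / 0.0031 = 1.98 m/d

1.98 m/d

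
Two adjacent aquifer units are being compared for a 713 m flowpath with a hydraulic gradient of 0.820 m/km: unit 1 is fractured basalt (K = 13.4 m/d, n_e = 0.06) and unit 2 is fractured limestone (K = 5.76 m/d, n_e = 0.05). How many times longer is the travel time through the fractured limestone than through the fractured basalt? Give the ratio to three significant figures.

Unit 1 (fractured basalt): v = 13.4×8.2e-4/0.06 = 0.1831 m/d, t = 713/0.1831 = 3893 d
Unit 2 (fractured limestone): v = 5.76×8.2e-4/0.05 = 0.09446 m/d, t = 713/0.09446 = 7548 d
t(fractured limestone) / t(fractured basalt) = 7548/3893 = 1.94

1.94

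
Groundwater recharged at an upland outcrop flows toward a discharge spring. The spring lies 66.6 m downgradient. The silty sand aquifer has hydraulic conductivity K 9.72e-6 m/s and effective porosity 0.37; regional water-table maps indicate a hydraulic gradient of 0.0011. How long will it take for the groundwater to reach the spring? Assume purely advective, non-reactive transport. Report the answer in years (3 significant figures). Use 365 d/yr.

K = 9.72e-6 m/s × 86400 s/d = 0.8398 m/d
q = Ki = 0.8398 × 0.0011 = 9.238e-4 m/d
v_s = q/n_e = 9.238e-4/0.37 = 0.002497 m/d
t = L / v = 66.6 / 0.002497 = 26670 d
   = 26670 / 365 = 73.1 yr

73.1 years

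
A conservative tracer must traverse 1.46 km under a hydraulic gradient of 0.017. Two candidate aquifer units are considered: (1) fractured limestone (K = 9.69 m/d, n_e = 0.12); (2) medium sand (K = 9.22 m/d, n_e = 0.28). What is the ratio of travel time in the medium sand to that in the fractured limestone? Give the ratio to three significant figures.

2.45

Unit 1 (fractured limestone): v = 9.69×0.017/0.12 = 1.373 m/d, t = 1460/1.373 = 1064 d
Unit 2 (medium sand): v = 9.22×0.017/0.28 = 0.5598 m/d, t = 1460/0.5598 = 2608 d
t(medium sand) / t(fractured limestone) = 2608/1064 = 2.45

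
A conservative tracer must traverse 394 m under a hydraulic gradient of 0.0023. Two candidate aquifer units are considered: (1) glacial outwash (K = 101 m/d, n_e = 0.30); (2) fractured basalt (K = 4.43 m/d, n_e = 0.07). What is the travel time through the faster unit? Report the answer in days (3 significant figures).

Unit 1 (glacial outwash): v = 101×0.0023/0.30 = 0.7743 m/d, t = 394/0.7743 = 508.8 d
Unit 2 (fractured basalt): v = 4.43×0.0023/0.07 = 0.1456 m/d, t = 394/0.1456 = 2707 d
Faster unit: t = 509 d

509 days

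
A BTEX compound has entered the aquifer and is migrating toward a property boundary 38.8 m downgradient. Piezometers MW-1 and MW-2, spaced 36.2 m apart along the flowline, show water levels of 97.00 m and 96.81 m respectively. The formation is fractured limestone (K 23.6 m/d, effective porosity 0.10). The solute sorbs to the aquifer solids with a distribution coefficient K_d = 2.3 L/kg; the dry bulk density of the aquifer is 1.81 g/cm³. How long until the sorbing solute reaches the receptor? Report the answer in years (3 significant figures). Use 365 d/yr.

3.66 years

Hydraulic gradient i = (97.00 − 96.81) / 36.2 = 0.19 / 36.2 = 0.005249
Darcy flux q = K·i = 23.6 × 0.005249 = 0.1239 m/d
Seepage velocity v = q / n = 0.1239 / 0.10 = 1.239 m/d
Retardation R = 1 + ρ_b·K_d/n = 1 + 1.81×2.3/0.10 = 42.63
Contaminant velocity v_c = v/R = 1.239/42.63 = 0.02906 m/d
t = L/v_c = 38.8/0.02906 = 1335 d
   = 1335/365 = 3.66 yr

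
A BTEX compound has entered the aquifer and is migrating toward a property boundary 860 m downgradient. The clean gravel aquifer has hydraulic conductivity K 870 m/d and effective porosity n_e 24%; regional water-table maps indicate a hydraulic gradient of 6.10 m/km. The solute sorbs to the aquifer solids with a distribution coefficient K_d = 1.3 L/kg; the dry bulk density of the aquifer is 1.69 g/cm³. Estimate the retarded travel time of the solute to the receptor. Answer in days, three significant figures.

395 days

Specific discharge q = 870 × 0.0061 = 5.307 m/d
Seepage velocity v = q / n = 5.307 / 0.24 = 22.11 m/d
Retardation R = 1 + ρ_b·K_d/n = 1 + 1.69×1.3/0.24 = 10.15
Contaminant velocity v_c = v/R = 22.11/10.15 = 2.178 m/d
t = L/v_c = 860/2.178 = 394.9 d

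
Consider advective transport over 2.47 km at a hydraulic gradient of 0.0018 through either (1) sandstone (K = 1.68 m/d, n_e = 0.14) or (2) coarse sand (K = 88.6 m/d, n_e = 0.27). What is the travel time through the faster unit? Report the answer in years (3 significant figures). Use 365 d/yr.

Unit 1 (sandstone): v = 1.68×0.0018/0.14 = 0.02160 m/d, t = 2470/0.02160 = 114400 d
Unit 2 (coarse sand): v = 88.6×0.0018/0.27 = 0.5907 m/d, t = 2470/0.5907 = 4182 d
Faster: 4182 d / 365 = 11.5 yr

11.5 years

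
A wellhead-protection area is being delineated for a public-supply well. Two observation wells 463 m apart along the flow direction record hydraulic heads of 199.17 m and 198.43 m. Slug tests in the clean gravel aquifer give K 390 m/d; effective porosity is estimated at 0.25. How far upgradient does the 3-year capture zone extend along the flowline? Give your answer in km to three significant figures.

Hydraulic gradient i = (199.17 − 198.43) / 463 = 0.74 / 463 = 0.001598
Specific discharge q = 390 × 0.001598 = 0.6233 m/d
Average linear velocity = 0.6233 / 0.25 = 2.493 m/d
T = 3 yr × 365 = 1095 d
L = v × T = 2.493 × 1095 = 2730 m
   = 2.73 km

2.73 km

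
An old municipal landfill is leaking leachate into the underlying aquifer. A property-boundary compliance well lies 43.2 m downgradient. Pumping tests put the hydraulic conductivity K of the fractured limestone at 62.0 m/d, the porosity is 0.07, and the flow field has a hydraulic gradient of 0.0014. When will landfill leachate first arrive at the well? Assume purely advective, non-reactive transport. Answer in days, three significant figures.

34.8 days

Darcy flux q = K·i = 62.0 × 0.0014 = 0.08680 m/d
v = Ki/n = 62.0·0.0014/0.07 = 1.240 m/d
t = L / v = 43.2 / 1.240 = 34.84 d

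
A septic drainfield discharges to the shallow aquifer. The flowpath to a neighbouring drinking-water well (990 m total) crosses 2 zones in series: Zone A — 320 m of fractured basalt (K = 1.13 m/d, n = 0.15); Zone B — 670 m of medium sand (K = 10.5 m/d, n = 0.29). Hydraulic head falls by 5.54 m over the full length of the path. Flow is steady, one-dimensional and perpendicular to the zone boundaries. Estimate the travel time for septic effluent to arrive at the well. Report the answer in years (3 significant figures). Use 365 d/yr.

Continuity: the same q passes through each zone, so ΔH = q·Σ(L_j/K_j) — the zones act as resistances in series.
Σ(L/K) = 320/1.13 + 670/10.5 = 283.2 + 63.81 = 347.0 d
q = ΔH / Σ(L/K) = 5.54 / 347.0 = 0.01597 m/d (same in every zone)
Zone A: v = q/n = 0.01597/0.15 = 0.1064 m/d → t_A = 320/0.1064 = 3006 d
Zone B: v = q/n = 0.01597/0.29 = 0.05505 m/d → t_B = 670/0.05505 = 12170 d
Total t = 3006 + 12170 = 15180 d
   = 15180 / 365 = 41.6 yr

41.6 years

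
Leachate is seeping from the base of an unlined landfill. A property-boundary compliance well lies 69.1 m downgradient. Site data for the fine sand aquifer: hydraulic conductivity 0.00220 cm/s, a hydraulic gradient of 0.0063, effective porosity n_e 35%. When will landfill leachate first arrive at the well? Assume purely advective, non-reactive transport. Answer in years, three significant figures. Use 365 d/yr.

5.53 years

K = 0.00220 cm/s × 864 = 1.901 m/d
Specific discharge q = 1.901 × 0.0063 = 0.01198 m/d
Average linear velocity = 0.01198 / 0.35 = 0.03421 m/d
t = L / v = 69.1 / 0.03421 = 2020 d
   = 2020 / 365 = 5.53 yr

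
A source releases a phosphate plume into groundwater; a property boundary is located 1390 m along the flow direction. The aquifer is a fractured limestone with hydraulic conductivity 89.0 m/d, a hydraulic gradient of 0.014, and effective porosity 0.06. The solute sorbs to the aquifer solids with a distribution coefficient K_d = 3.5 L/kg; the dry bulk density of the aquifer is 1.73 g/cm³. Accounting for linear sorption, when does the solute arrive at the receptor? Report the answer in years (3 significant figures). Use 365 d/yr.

18.7 years

Darcy flux q = K·i = 89.0 × 0.014 = 1.246 m/d
Seepage velocity v = q / n = 1.246 / 0.06 = 20.77 m/d
Retardation R = 1 + ρ_b·K_d/n = 1 + 1.73×3.5/0.06 = 101.9
Contaminant velocity v_c = v/R = 20.77/101.9 = 0.2038 m/d
t = L/v_c = 1390/0.2038 = 6822 d
   = 6822/365 = 18.7 yr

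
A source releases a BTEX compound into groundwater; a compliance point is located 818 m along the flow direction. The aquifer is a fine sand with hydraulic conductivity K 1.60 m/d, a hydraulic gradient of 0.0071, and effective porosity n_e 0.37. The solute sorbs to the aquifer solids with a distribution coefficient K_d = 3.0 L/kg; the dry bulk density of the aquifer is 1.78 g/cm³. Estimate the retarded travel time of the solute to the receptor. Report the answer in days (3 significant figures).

411000 days

Specific discharge q = 1.60 × 0.0071 = 0.01136 m/d
Average linear velocity = 0.01136 / 0.37 = 0.03070 m/d
Retardation R = 1 + ρ_b·K_d/n = 1 + 1.78×3.0/0.37 = 15.43
Contaminant velocity v_c = v/R = 0.03070/15.43 = 0.001989 m/d
t = L/v_c = 818/0.001989 = 411200 d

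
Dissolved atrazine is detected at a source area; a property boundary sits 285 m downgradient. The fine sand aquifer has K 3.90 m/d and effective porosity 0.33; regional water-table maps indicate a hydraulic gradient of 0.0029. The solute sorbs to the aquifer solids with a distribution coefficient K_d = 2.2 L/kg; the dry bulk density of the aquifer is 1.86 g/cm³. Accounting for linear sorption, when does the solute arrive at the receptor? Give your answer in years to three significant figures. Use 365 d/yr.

305 years

Darcy flux q = K·i = 3.90 × 0.0029 = 0.01131 m/d
Seepage velocity v = q / n = 0.01131 / 0.33 = 0.03427 m/d
Retardation R = 1 + ρ_b·K_d/n = 1 + 1.86×2.2/0.33 = 13.40
Contaminant velocity v_c = v/R = 0.03427/13.40 = 0.002558 m/d
t = L/v_c = 285/0.002558 = 111400 d
   = 111400/365 = 305 yr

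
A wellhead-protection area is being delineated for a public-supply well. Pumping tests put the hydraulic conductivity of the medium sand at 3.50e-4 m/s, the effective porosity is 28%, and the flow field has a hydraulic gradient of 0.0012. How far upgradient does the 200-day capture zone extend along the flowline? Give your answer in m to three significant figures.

25.9 m

K = 3.50e-4 m/s × 86400 s/d = 30.24 m/d
Darcy flux q = K·i = 30.24 × 0.0012 = 0.03629 m/d
v = Ki/n = 30.24·0.0012/0.28 = 0.1296 m/d
L = v × T = 0.1296 × 200 = 25.92 m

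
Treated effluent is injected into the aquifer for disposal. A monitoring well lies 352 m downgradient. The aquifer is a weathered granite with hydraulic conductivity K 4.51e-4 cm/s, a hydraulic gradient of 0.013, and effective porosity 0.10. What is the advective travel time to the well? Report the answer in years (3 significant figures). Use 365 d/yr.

K = 4.51e-4 cm/s × 864 = 0.3897 m/d
q = Ki = 0.3897 × 0.013 = 0.005066 m/d
v = Ki/n = 0.3897·0.013/0.10 = 0.05066 m/d
t = L / v = 352 / 0.05066 = 6949 d
   = 6949 / 365 = 19.0 yr

19.0 years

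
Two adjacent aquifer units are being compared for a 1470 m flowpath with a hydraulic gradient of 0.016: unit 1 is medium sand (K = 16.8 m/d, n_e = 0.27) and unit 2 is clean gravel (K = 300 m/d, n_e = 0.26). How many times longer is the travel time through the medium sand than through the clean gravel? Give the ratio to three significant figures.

18.5

Unit 1 (medium sand): v = 16.8×0.016/0.27 = 0.9956 m/d, t = 1470/0.9956 = 1477 d
Unit 2 (clean gravel): v = 300×0.016/0.26 = 18.46 m/d, t = 1470/18.46 = 79.63 d
t(medium sand) / t(clean gravel) = 1477/79.63 = 18.5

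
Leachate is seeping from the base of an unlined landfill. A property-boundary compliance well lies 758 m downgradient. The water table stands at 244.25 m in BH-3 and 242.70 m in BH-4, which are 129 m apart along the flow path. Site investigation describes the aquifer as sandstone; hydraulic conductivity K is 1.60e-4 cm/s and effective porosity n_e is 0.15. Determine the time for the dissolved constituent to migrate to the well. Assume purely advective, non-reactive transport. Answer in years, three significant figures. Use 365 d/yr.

188 years

Hydraulic gradient i = (244.25 − 242.70) / 129 = 1.55 / 129 = 0.01202
K = 1.60e-4 cm/s × 864 = 0.1382 m/d
Specific discharge q = 0.1382 × 0.01202 = 0.001661 m/d
v_s = q/n_e = 0.001661/0.15 = 0.01107 m/d
t = L / v = 758 / 0.01107 = 68450 d
   = 68450 / 365 = 188 yr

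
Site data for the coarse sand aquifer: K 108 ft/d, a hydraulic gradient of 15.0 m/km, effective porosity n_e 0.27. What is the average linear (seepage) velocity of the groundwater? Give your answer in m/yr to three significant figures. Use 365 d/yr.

K = 108 ft/d × 0.3048 = 32.92 m/d
Darcy flux q = K·i = 32.92 × 0.015 = 0.4938 m/d
Seepage velocity v = q / n = 0.4938 / 0.27 = 1.829 m/d
   = 1.829 × 365 = 668 m/yr

668 m/yr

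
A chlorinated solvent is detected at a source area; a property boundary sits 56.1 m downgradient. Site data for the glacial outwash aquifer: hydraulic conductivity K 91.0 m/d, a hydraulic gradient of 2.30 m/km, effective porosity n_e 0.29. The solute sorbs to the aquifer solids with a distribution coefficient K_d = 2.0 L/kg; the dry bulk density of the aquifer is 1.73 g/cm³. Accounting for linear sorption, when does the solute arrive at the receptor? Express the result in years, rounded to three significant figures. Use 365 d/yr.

2.75 years

Darcy flux q = K·i = 91.0 × 0.0023 = 0.2093 m/d
v = Ki/n = 91.0·0.0023/0.29 = 0.7217 m/d
Retardation R = 1 + ρ_b·K_d/n = 1 + 1.73×2.0/0.29 = 12.93
Contaminant velocity v_c = v/R = 0.7217/12.93 = 0.05581 m/d
t = L/v_c = 56.1/0.05581 = 1005 d
   = 1005/365 = 2.75 yr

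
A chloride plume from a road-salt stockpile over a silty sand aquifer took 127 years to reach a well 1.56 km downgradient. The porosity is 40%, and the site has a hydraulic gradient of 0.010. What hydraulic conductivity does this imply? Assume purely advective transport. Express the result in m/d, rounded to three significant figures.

t = 127 years = 46360 d
L = 1.56 km = 1560 m
v = L / t = 1560 / 46360 = 0.03365 m/d
K = v · n / i = 0.03365 × 0.40 / 0.010 = 1.35 m/d

1.35 m/d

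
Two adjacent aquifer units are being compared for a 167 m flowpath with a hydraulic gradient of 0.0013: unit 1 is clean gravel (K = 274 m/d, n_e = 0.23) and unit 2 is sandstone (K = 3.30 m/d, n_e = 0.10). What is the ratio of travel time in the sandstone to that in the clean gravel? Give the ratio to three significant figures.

36.1

Unit 1 (clean gravel): v = 274×0.0013/0.23 = 1.549 m/d, t = 167/1.549 = 107.8 d
Unit 2 (sandstone): v = 3.30×0.0013/0.10 = 0.04290 m/d, t = 167/0.04290 = 3893 d
t(sandstone) / t(clean gravel) = 3893/107.8 = 36.1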